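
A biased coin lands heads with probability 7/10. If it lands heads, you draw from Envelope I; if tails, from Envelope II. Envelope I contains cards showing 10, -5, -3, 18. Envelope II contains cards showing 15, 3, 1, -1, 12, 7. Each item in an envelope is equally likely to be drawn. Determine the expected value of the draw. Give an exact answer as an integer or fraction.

E[X | Envelope I] = (10 − 5 − 3 + 18)/4 = 5
E[X | Envelope II] = (15 + 3 + 1 − 1 + 12 + 7)/6 = 37/6
E[X] = (7/10)·5 + (3/10)·37/6 = 107/20

107/20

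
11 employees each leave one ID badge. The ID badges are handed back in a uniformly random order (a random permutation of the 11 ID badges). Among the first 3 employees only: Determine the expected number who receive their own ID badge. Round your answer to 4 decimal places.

Let Xᵢ = 1 if person i gets their own ID badge. For each i, P(Xᵢ=1) = 1/11.
By linearity of expectation, E[X₁+…+X_3] = 3·(1/11) = 3/11.
≈ 0.2727

0.2727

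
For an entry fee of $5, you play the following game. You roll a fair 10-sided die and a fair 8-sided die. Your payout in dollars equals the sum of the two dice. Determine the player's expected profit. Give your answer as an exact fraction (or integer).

$5

Distribution of the sum of the two dice: 2 w.p. 1/80, 3 w.p. 1/40, 4 w.p. 3/80, 5 w.p. 1/20, 6 w.p. 1/16, 7 w.p. 3/40, …
E[payout] = (1/80)·2 + (1/40)·3 + (3/80)·4 + (1/20)·5 + (1/16)·6 + (3/40)·7 + (7/80)·8 + (1/10)·9 + (1/10)·10 + (1/10)·11 + (7/80)·12 + (3/40)·13 + (1/16)·14 + (1/20)·15 + (3/80)·16 + (1/40)·17 + (1/80)·18 = 10
Expected profit = 10 − 5 = 5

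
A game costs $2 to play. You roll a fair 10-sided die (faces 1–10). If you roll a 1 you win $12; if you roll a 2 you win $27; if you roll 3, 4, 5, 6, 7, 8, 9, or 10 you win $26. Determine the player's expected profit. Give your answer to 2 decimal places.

E[payout] = (1/10)·12 + (4/5)·26 + (1/10)·27 = 247/10
Expected profit = 247/10 − 2 = 227/10 ≈ $22.70

$22.70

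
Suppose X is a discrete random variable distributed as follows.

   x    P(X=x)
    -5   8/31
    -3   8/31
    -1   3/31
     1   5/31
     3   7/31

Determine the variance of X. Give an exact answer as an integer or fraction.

E[X] = (8/31)·(-5) + (8/31)·(-3) + (3/31)·(-1) + (5/31)·1 + (7/31)·3 = -41/31
E[X²] = (8/31)·25 + (8/31)·9 + (3/31)·1 + (5/31)·1 + (7/31)·9 = 343/31
Var(X) = 343/31 − (-41/31)² = 8952/961

8952/961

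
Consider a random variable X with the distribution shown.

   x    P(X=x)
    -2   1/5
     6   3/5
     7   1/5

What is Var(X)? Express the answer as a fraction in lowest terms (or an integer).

276/25

E[X] = (1/5)·(-2) + (3/5)·6 + (1/5)·7 = 23/5
E[X²] = (1/5)·4 + (3/5)·36 + (1/5)·49 = 161/5
Var(X) = 161/5 − (23/5)² = 276/25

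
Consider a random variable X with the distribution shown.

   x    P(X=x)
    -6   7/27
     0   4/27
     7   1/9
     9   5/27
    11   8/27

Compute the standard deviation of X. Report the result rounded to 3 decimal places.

6.959

E[X] = 112/27, E[X²] = 1772/27
Var(X) = E[X²] − (E[X])² = 1772/27 − 12544/729 = 35300/729
SD(X) = √(35300/729) ≈ 6.959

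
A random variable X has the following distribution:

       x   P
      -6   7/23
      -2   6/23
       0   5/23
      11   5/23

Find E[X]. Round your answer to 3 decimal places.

E[X] = (7/23)·(-6) + (6/23)·(-2) + (5/23)·0 + (5/23)·11
     = 1/23 ≈ 0.043

0.043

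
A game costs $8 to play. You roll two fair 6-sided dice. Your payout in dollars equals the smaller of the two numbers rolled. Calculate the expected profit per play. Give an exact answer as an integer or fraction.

Distribution of the smaller of the two numbers rolled: 1 w.p. 11/36, 2 w.p. 1/4, 3 w.p. 7/36, 4 w.p. 5/36, 5 w.p. 1/12, 6 w.p. 1/36
E[payout] = (11/36)·1 + (1/4)·2 + (7/36)·3 + (5/36)·4 + (1/12)·5 + (1/36)·6 = 91/36
Expected profit = 91/36 − 8 = -197/36

-197/36 dollars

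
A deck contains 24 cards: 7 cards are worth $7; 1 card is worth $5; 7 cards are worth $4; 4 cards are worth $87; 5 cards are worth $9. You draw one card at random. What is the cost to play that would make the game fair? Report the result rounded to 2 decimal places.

$19.79

E[payout] = (7/24)·7 + (1/24)·5 + (7/24)·4 + (4/24)·87 + (5/24)·9 = 475/24
Fair fee = E[payout] = 475/24 ≈ $19.79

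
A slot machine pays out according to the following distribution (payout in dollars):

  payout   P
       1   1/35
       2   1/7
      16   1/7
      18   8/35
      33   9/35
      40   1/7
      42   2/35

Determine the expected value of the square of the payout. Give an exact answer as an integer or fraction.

E[X²] = (1/35)·1 + (1/7)·4 + (1/7)·256 + (8/35)·324 + (9/35)·1089 + (1/7)·1600 + (2/35)·1764
     = 25222/35

25222/35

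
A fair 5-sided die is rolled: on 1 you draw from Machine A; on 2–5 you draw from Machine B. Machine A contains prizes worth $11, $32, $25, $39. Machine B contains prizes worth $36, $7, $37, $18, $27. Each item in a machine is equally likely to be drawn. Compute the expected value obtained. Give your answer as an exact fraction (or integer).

E[X | Machine A] = (11 + 32 + 25 + 39)/4 = 107/4
E[X | Machine B] = (36 + 7 + 37 + 18 + 27)/5 = 25
E[X] = (1/5)·107/4 + (4/5)·25 = 507/20

507/20 dollars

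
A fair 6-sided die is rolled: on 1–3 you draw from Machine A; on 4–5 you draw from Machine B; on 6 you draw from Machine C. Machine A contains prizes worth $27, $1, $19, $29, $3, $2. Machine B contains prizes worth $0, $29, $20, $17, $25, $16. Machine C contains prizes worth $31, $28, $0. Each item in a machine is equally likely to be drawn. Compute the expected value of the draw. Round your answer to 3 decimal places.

$15.972

E[X | Machine A] = (27 + 1 + 19 + 29 + 3 + 2)/6 = 27/2
E[X | Machine B] = (0 + 29 + 20 + 17 + 25 + 16)/6 = 107/6
E[X | Machine C] = (31 + 28 + 0)/3 = 59/3
E[X] = (1/2)·27/2 + (1/3)·107/6 + (1/6)·59/3 = 575/36 ≈ 15.972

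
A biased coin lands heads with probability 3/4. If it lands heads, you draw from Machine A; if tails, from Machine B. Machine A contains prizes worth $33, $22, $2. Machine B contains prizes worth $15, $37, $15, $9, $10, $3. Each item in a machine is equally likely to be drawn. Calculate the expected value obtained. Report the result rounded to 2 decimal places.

$17.96

E[X | Machine A] = (33 + 22 + 2)/3 = 19
E[X | Machine B] = (15 + 37 + 15 + 9 + 10 + 3)/6 = 89/6
E[X] = (3/4)·19 + (1/4)·89/6 = 431/24 ≈ 17.96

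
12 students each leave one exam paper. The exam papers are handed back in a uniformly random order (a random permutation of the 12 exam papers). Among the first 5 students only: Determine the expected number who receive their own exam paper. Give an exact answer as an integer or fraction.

5/12

Let Xᵢ = 1 if person i gets their own exam paper. For each i, P(Xᵢ=1) = 1/12.
By linearity of expectation, E[X₁+…+X_5] = 5·(1/12) = 5/12.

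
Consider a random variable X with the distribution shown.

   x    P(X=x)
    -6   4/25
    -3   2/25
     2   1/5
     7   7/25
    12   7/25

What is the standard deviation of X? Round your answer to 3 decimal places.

6.394

E[X] = 113/25, E[X²] = 1533/25
Var(X) = E[X²] − (E[X])² = 1533/25 − 12769/625 = 25556/625
SD(X) = √(25556/625) ≈ 6.394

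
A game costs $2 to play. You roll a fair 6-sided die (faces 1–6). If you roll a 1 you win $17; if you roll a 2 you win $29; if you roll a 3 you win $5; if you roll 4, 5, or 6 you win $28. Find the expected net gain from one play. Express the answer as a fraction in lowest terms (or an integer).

41/2 dollars

E[payout] = (1/6)·5 + (1/6)·17 + (1/2)·28 + (1/6)·29 = 45/2
Expected profit = 45/2 − 2 = 41/2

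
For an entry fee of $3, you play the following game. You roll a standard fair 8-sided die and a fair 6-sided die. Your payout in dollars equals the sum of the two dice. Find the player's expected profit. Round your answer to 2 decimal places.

Distribution of the sum of the two dice: 2 w.p. 1/48, 3 w.p. 1/24, 4 w.p. 1/16, 5 w.p. 1/12, 6 w.p. 5/48, 7 w.p. 1/8, …
E[payout] = (1/48)·2 + (1/24)·3 + (1/16)·4 + (1/12)·5 + (5/48)·6 + (1/8)·7 + (1/8)·8 + (1/8)·9 + (5/48)·10 + (1/12)·11 + (1/16)·12 + (1/24)·13 + (1/48)·14 = 8
Expected profit = 8 − 3 = 5 ≈ $5.00

$5.00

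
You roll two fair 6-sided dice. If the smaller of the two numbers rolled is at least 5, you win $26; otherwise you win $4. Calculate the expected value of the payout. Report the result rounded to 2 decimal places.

$6.44

E[payout] = (8/9)·4 + (1/9)·26 = 58/9
≈ $6.44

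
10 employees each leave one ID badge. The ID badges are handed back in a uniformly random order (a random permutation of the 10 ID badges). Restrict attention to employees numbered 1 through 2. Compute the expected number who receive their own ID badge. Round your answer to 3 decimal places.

Let Xᵢ = 1 if person i gets their own ID badge. For each i, P(Xᵢ=1) = 1/10.
By linearity of expectation, E[X₁+…+X_2] = 2·(1/10) = 1/5.
≈ 0.200

0.200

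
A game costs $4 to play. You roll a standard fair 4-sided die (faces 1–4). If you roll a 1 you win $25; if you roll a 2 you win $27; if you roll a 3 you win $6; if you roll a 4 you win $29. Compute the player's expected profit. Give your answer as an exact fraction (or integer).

E[payout] = (1/4)·6 + (1/4)·25 + (1/4)·27 + (1/4)·29 = 87/4
Expected profit = 87/4 − 4 = 71/4

71/4 dollars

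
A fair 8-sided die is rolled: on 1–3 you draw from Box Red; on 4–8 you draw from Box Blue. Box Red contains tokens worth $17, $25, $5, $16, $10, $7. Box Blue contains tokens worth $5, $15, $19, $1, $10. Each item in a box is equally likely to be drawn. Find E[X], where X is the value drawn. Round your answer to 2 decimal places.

E[X | Box Red] = (17 + 25 + 5 + 16 + 10 + 7)/6 = 40/3
E[X | Box Blue] = (5 + 15 + 19 + 1 + 10)/5 = 10
E[X] = (3/8)·40/3 + (5/8)·10 = 45/4 ≈ 11.25

$11.25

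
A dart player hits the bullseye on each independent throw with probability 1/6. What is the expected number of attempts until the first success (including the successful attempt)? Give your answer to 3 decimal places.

For a geometric distribution, E[trials] = 1/p = 1/(1/6) = 6.
≈ 6.000

6.000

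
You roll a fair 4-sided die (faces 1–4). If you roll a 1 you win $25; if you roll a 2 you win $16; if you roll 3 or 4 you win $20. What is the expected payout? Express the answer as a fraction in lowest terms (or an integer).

81/4 dollars

E[payout] = (1/4)·16 + (1/2)·20 + (1/4)·25 = 81/4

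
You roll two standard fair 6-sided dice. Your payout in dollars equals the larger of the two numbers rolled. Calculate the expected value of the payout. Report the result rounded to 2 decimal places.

$4.47

Distribution of the larger of the two numbers rolled: 1 w.p. 1/36, 2 w.p. 1/12, 3 w.p. 5/36, 4 w.p. 7/36, 5 w.p. 1/4, 6 w.p. 11/36
E[payout] = (1/36)·1 + (1/12)·2 + (5/36)·3 + (7/36)·4 + (1/4)·5 + (11/36)·6 = 161/36
≈ $4.47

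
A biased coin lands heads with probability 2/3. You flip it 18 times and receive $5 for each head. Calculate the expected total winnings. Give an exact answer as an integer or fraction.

E[#heads] = 18·2/3 = 12 (linearity over flips).
E[winnings] = 5·12 = 60.

$60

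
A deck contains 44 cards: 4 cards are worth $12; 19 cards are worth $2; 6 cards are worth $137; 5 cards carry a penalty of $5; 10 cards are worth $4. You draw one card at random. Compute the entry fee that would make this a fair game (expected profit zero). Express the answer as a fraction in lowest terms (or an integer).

E[payout] = (4/44)·12 + (19/44)·2 + (6/44)·137 + (5/44)·(-5) + (10/44)·4 = 923/44
Fair fee = E[payout] = 923/44

923/44 dollars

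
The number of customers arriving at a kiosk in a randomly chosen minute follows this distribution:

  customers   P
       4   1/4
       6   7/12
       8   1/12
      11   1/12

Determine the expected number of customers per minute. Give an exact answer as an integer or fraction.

73/12

E[X] = (1/4)·4 + (7/12)·6 + (1/12)·8 + (1/12)·11
     = 73/12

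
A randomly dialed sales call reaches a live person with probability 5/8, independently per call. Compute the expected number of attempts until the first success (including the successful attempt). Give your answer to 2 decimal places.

For a geometric distribution, E[trials] = 1/p = 1/(5/8) = 8/5.
≈ 1.60

1.60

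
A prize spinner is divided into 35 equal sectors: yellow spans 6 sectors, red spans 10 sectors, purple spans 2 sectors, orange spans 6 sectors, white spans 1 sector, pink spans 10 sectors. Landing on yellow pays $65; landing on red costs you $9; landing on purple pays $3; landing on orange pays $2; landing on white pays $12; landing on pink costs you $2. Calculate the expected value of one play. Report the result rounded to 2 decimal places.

$8.86

E[payout] = (6/35)·65 + (10/35)·(-9) + (2/35)·3 + (6/35)·2 + (1/35)·12 + (10/35)·(-2) = 62/7
≈ $8.86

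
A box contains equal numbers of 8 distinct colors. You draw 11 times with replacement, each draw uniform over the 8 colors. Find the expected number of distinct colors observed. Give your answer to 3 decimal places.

6.158

Let Xⱼ=1 if type j appears at least once. P(Xⱼ=1) = 1 − ((8−1)/8)^11 = 6612607849/8589934592.
E[#distinct] = 8·6612607849/8589934592 = 6612607849/1073741824.
≈ 6.158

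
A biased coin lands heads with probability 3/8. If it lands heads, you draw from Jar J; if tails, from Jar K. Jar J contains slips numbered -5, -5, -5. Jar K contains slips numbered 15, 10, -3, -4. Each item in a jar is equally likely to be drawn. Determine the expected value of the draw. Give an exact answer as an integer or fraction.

E[X | Jar J] = (-5 − 5 − 5)/3 = -5
E[X | Jar K] = (15 + 10 − 3 − 4)/4 = 9/2
E[X] = (3/8)·(-5) + (5/8)·9/2 = 15/16

15/16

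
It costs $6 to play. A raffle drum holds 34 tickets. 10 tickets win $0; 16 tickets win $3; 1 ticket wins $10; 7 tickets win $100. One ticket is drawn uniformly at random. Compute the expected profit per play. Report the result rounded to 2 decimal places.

E[payout] = (10/34)·0 + (16/34)·3 + (1/34)·10 + (7/34)·100 = 379/17
Expected profit = 379/17 − 6 = 277/17 ≈ $16.29

$16.29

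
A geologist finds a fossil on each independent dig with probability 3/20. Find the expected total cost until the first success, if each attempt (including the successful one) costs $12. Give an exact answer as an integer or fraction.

E[#attempts] = 1/p = 20/3; E[cost] = 12·20/3 = 80.

$80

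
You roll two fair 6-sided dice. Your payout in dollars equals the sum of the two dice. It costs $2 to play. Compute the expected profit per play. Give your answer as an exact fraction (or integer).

$5

Distribution of the sum of the two dice: 2 w.p. 1/36, 3 w.p. 1/18, 4 w.p. 1/12, 5 w.p. 1/9, 6 w.p. 5/36, 7 w.p. 1/6, …
E[payout] = (1/36)·2 + (1/18)·3 + (1/12)·4 + (1/9)·5 + (5/36)·6 + (1/6)·7 + (5/36)·8 + (1/9)·9 + (1/12)·10 + (1/18)·11 + (1/36)·12 = 7
Expected profit = 7 − 2 = 5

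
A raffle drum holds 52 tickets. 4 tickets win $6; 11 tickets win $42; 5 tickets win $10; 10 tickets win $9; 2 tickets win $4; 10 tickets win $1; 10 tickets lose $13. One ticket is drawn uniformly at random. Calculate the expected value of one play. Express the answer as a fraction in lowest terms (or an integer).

E[payout] = (4/52)·6 + (11/52)·42 + (5/52)·10 + (10/52)·9 + (2/52)·4 + (10/52)·1 + (10/52)·(-13) = 257/26

257/26 dollars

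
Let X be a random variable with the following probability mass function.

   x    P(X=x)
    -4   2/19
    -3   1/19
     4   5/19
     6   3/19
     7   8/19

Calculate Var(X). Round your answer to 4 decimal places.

E[X] = (2/19)·(-4) + (1/19)·(-3) + (5/19)·4 + (3/19)·6 + (8/19)·7 = 83/19
E[X²] = (2/19)·16 + (1/19)·9 + (5/19)·16 + (3/19)·36 + (8/19)·49 = 621/19
Var(X) = 621/19 − (83/19)² = 4910/361 ≈ 13.6011

13.6011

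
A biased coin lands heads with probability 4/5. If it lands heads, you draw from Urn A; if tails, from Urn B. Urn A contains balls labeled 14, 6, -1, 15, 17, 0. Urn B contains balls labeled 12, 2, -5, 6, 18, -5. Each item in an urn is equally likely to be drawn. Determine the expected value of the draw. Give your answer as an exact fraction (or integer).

E[X | Urn A] = (14 + 6 − 1 + 15 + 17 + 0)/6 = 17/2
E[X | Urn B] = (12 + 2 − 5 + 6 + 18 − 5)/6 = 14/3
E[X] = (4/5)·17/2 + (1/5)·14/3 = 116/15

116/15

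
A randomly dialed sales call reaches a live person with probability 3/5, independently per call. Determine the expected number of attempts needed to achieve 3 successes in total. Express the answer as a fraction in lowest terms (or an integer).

5

By linearity (sum of 3 independent geometric waits), E[trials] = 3/p = 3/(3/5) = 5.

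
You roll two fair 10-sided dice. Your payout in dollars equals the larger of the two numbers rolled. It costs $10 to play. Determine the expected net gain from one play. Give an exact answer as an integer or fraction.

Distribution of the larger of the two numbers rolled: 1 w.p. 1/100, 2 w.p. 3/100, 3 w.p. 1/20, 4 w.p. 7/100, 5 w.p. 9/100, 6 w.p. 11/100, …
E[payout] = (1/100)·1 + (3/100)·2 + (1/20)·3 + (7/100)·4 + (9/100)·5 + (11/100)·6 + (13/100)·7 + (3/20)·8 + (17/100)·9 + (19/100)·10 = 143/20
Expected profit = 143/20 − 10 = -57/20

-57/20 dollars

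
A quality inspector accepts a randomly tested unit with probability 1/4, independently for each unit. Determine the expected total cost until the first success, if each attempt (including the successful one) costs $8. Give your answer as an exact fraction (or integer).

E[#attempts] = 1/p = 4; E[cost] = 8·4 = 32.

$32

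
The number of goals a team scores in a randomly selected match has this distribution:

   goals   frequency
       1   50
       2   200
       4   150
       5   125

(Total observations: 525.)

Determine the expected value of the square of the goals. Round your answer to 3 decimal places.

12.143

Total = 525, so P(goals=1) = 50/525, etc.
E[X²] = (2/21)·1 + (8/21)·4 + (2/7)·16 + (5/21)·25
     = 85/7 ≈ 12.143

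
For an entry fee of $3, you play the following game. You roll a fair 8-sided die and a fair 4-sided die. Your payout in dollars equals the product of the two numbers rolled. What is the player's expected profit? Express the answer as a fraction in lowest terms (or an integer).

Distribution of the product of the two numbers rolled: 1 w.p. 1/32, 2 w.p. 1/16, 3 w.p. 1/16, 4 w.p. 3/32, 5 w.p. 1/32, 6 w.p. 3/32, …
E[payout] = (1/32)·1 + (1/16)·2 + (1/16)·3 + (3/32)·4 + (1/32)·5 + (3/32)·6 + (1/32)·7 + (3/32)·8 + (1/32)·9 + (1/32)·10 + (3/32)·12 + (1/32)·14 + (1/32)·15 + (1/16)·16 + (1/32)·18 + (1/32)·20 + (1/32)·21 + (1/16)·24 + (1/32)·28 + (1/32)·32 = 45/4
Expected profit = 45/4 − 3 = 33/4

33/4 dollars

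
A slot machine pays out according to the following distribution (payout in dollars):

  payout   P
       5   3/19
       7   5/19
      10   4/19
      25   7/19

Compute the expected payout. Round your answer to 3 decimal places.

$13.947

E[X] = (3/19)·5 + (5/19)·7 + (4/19)·10 + (7/19)·25
     = 265/19 ≈ 13.947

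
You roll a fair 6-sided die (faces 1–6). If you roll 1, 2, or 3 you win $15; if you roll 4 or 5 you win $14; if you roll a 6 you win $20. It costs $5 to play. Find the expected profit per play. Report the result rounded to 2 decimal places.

$10.50

E[payout] = (1/3)·14 + (1/2)·15 + (1/6)·20 = 31/2
Expected profit = 31/2 − 5 = 21/2 ≈ $10.50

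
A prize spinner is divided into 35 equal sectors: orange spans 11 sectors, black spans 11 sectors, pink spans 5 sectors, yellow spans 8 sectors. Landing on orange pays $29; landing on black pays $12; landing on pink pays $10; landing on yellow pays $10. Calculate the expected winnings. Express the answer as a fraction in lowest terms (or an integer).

83/5 dollars

E[payout] = (11/35)·29 + (11/35)·12 + (5/35)·10 + (8/35)·10 = 83/5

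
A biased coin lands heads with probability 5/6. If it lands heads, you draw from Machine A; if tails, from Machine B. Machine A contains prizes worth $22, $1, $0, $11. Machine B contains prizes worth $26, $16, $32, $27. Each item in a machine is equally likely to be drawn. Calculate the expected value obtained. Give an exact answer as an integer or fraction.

E[X | Machine A] = (22 + 1 + 0 + 11)/4 = 17/2
E[X | Machine B] = (26 + 16 + 32 + 27)/4 = 101/4
E[X] = (5/6)·17/2 + (1/6)·101/4 = 271/24

271/24 dollars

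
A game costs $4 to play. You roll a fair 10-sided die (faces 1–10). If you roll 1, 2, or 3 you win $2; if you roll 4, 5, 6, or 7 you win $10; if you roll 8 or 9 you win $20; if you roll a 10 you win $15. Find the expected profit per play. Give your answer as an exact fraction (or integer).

61/10 dollars

E[payout] = (3/10)·2 + (2/5)·10 + (1/10)·15 + (1/5)·20 = 101/10
Expected profit = 101/10 − 4 = 61/10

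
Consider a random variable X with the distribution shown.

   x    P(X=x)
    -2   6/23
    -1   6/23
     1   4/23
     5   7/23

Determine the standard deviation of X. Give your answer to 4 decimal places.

2.8729

E[X] = 21/23, E[X²] = 209/23
Var(X) = E[X²] − (E[X])² = 209/23 − 441/529 = 4366/529
SD(X) = √(4366/529) ≈ 2.8729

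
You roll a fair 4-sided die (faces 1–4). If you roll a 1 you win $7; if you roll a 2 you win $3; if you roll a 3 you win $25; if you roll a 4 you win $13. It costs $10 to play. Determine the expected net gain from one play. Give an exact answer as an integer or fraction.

$2

E[payout] = (1/4)·3 + (1/4)·7 + (1/4)·13 + (1/4)·25 = 12
Expected profit = 12 − 10 = 2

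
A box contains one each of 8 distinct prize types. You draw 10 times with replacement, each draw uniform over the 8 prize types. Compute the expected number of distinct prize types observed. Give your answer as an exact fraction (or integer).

791266575/134217728

Let Xⱼ=1 if type j appears at least once. P(Xⱼ=1) = 1 − ((8−1)/8)^10 = 791266575/1073741824.
E[#distinct] = 8·791266575/1073741824 = 791266575/134217728.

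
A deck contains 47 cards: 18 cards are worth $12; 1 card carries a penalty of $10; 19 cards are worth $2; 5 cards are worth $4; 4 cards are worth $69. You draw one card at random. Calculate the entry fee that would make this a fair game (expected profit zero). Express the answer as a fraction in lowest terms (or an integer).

E[payout] = (18/47)·12 + (1/47)·(-10) + (19/47)·2 + (5/47)·4 + (4/47)·69 = 540/47
Fair fee = E[payout] = 540/47

540/47 dollars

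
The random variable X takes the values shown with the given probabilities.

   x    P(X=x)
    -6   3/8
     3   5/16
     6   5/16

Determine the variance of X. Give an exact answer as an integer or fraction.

6975/256

E[X] = (3/8)·(-6) + (5/16)·3 + (5/16)·6 = 9/16
E[X²] = (3/8)·36 + (5/16)·9 + (5/16)·36 = 441/16
Var(X) = 441/16 − (9/16)² = 6975/256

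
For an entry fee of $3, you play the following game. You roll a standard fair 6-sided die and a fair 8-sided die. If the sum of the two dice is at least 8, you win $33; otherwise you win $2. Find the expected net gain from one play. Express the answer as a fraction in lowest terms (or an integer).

263/16 dollars

E[payout] = (7/16)·2 + (9/16)·33 = 311/16
Expected profit = 311/16 − 3 = 263/16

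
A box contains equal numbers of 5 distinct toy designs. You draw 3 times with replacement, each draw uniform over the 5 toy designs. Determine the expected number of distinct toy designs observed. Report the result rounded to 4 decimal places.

Let Xⱼ=1 if type j appears at least once. P(Xⱼ=1) = 1 − ((5−1)/5)^3 = 61/125.
E[#distinct] = 5·61/125 = 61/25.
≈ 2.4400

2.4400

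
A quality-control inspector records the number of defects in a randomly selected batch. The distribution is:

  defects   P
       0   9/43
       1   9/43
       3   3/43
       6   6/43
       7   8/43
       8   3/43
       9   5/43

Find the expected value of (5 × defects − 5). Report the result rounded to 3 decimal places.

15.814

E[5x-5] = (9/43)·(-5) + (9/43)·0 + (3/43)·10 + (6/43)·25 + (8/43)·30 + (3/43)·35 + (5/43)·40
     = 680/43 ≈ 15.814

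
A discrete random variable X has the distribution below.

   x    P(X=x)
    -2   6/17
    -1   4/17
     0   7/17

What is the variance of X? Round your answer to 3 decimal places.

0.761

E[X] = (6/17)·(-2) + (4/17)·(-1) + (7/17)·0 = -16/17
E[X²] = (6/17)·4 + (4/17)·1 + (7/17)·0 = 28/17
Var(X) = 28/17 − (-16/17)² = 220/289 ≈ 0.761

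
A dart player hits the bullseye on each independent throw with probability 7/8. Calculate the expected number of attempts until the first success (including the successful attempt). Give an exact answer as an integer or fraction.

8/7

For a geometric distribution, E[trials] = 1/p = 1/(7/8) = 8/7.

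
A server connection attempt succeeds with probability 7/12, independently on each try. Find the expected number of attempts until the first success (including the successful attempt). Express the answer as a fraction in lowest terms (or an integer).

For a geometric distribution, E[trials] = 1/p = 1/(7/12) = 12/7.

12/7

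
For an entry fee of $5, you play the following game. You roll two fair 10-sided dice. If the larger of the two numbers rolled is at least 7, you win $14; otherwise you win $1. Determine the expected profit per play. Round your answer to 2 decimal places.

E[payout] = (9/25)·1 + (16/25)·14 = 233/25
Expected profit = 233/25 − 5 = 108/25 ≈ $4.32

$4.32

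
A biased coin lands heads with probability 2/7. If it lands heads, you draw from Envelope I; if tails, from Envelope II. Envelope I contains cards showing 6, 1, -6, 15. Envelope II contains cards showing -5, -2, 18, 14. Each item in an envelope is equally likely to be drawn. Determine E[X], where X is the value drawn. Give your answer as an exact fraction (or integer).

157/28

E[X | Envelope I] = (6 + 1 − 6 + 15)/4 = 4
E[X | Envelope II] = (-5 − 2 + 18 + 14)/4 = 25/4
E[X] = (2/7)·4 + (5/7)·25/4 = 157/28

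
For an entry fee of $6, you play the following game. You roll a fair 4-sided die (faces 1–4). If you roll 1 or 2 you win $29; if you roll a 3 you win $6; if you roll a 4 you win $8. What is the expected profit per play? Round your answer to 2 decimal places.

$12.00

E[payout] = (1/4)·6 + (1/4)·8 + (1/2)·29 = 18
Expected profit = 18 − 6 = 12 ≈ $12.00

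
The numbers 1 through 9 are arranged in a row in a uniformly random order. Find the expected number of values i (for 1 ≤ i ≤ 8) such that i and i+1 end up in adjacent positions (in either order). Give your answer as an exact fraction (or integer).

16/9

For each i ∈ {1,…,8}, let Xᵢ = 1 if i and i+1 are adjacent. P(Xᵢ=1) = 2·(9−1)!/9! = 2/9.
By linearity, E[ΣXᵢ] = (8)·(2/9) = 16/9.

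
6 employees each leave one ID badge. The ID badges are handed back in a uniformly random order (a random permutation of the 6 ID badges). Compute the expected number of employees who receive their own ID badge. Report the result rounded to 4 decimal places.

Let Xᵢ = 1 if person i gets their own ID badge. For each i, P(Xᵢ=1) = 1/6.
By linearity of expectation, E[X₁+…+X_6] = 6·(1/6) = 1.
≈ 1.0000

1.0000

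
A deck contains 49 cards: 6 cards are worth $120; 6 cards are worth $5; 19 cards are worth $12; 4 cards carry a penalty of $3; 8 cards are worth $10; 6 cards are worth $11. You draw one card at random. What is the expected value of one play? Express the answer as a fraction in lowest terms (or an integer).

E[payout] = (6/49)·120 + (6/49)·5 + (19/49)·12 + (4/49)·(-3) + (8/49)·10 + (6/49)·11 = 1112/49

1112/49 dollars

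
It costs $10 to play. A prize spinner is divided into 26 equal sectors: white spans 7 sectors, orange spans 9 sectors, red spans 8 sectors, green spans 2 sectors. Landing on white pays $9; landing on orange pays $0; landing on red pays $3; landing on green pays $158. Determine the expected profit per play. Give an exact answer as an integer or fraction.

E[payout] = (7/26)·9 + (9/26)·0 + (8/26)·3 + (2/26)·158 = 31/2
Expected profit = 31/2 − 10 = 11/2

11/2 dollars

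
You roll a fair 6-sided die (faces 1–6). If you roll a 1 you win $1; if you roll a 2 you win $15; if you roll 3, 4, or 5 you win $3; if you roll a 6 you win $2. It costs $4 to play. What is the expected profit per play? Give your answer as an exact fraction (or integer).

E[payout] = (1/6)·1 + (1/6)·2 + (1/2)·3 + (1/6)·15 = 9/2
Expected profit = 9/2 − 4 = 1/2

1/2 dollars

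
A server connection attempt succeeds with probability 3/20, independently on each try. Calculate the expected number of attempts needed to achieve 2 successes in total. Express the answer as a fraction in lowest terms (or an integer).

40/3

By linearity (sum of 2 independent geometric waits), E[trials] = 2/p = 2/(3/20) = 40/3.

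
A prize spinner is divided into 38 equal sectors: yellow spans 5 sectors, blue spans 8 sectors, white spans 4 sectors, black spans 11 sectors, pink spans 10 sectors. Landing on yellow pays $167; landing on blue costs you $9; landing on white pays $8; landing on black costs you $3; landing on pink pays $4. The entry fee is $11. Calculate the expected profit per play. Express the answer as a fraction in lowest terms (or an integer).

E[payout] = (5/38)·167 + (8/38)·(-9) + (4/38)·8 + (11/38)·(-3) + (10/38)·4 = 401/19
Expected profit = 401/19 − 11 = 192/19

192/19 dollars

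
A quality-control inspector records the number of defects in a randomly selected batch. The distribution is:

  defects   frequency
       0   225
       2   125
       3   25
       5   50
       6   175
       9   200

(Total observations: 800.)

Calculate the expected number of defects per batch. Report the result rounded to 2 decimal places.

Total = 800, so P(defects=0) = 225/800, etc.
E[X] = (9/32)·0 + (5/32)·2 + (1/32)·3 + (1/16)·5 + (7/32)·6 + (1/4)·9
     = 137/32 ≈ 4.28

4.28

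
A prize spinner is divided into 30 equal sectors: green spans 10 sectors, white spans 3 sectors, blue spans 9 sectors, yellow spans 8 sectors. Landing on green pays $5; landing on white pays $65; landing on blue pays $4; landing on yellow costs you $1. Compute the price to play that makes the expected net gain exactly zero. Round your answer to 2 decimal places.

E[payout] = (10/30)·5 + (3/30)·65 + (9/30)·4 + (8/30)·(-1) = 91/10
Fair fee = E[payout] = 91/10 ≈ $9.10

$9.10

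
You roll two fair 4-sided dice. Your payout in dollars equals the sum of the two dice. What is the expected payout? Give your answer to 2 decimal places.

$5.00

Distribution of the sum of the two dice: 2 w.p. 1/16, 3 w.p. 1/8, 4 w.p. 3/16, 5 w.p. 1/4, 6 w.p. 3/16, 7 w.p. 1/8, …
E[payout] = (1/16)·2 + (1/8)·3 + (3/16)·4 + (1/4)·5 + (3/16)·6 + (1/8)·7 + (1/16)·8 = 5
≈ $5.00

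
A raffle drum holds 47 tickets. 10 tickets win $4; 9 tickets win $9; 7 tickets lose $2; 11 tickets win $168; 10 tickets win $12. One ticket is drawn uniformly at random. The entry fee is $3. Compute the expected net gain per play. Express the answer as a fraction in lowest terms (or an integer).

E[payout] = (10/47)·4 + (9/47)·9 + (7/47)·(-2) + (11/47)·168 + (10/47)·12 = 2075/47
Expected profit = 2075/47 − 3 = 1934/47

1934/47 dollars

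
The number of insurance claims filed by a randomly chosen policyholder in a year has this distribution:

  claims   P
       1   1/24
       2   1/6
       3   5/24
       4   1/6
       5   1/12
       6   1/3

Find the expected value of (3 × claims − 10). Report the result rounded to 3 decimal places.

E[3x-10] = (1/24)·(-7) + (1/6)·(-4) + (5/24)·(-1) + (1/6)·2 + (1/12)·5 + (1/3)·8
     = 9/4 ≈ 2.250

2.250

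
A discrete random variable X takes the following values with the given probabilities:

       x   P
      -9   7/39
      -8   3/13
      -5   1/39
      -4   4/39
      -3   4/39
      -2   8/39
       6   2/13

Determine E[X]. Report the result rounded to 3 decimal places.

E[X] = (7/39)·(-9) + (3/13)·(-8) + (1/39)·(-5) + (4/39)·(-4) + (4/39)·(-3) + (8/39)·(-2) + (2/13)·6
     = -148/39 ≈ -3.795

-3.795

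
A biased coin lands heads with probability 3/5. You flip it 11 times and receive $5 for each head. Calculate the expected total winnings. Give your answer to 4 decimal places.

E[#heads] = 11·3/5 = 33/5 (linearity over flips).
E[winnings] = 5·33/5 = 33.
≈ 33.0000

$33.0000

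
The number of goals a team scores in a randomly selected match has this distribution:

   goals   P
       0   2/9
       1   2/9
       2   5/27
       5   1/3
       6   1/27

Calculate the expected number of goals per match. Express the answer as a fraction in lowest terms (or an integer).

E[X] = (2/9)·0 + (2/9)·1 + (5/27)·2 + (1/3)·5 + (1/27)·6
     = 67/27

67/27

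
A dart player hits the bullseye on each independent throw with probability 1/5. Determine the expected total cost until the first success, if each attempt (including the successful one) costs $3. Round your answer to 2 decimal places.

E[#attempts] = 1/p = 5; E[cost] = 3·5 = 15.
≈ 15.00

$15.00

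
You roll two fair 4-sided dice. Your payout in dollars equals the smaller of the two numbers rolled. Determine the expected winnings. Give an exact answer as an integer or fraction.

Distribution of the smaller of the two numbers rolled: 1 w.p. 7/16, 2 w.p. 5/16, 3 w.p. 3/16, 4 w.p. 1/16
E[payout] = (7/16)·1 + (5/16)·2 + (3/16)·3 + (1/16)·4 = 15/8

15/8 dollars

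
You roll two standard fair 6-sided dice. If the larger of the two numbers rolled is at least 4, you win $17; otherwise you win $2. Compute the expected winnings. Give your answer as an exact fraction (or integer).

E[payout] = (1/4)·2 + (3/4)·17 = 53/4

53/4 dollars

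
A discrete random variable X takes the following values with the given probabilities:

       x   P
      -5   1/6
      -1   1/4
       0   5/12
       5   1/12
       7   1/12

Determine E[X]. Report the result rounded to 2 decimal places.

E[X] = (1/6)·(-5) + (1/4)·(-1) + (5/12)·0 + (1/12)·5 + (1/12)·7
     = -1/12 ≈ -0.08

-0.08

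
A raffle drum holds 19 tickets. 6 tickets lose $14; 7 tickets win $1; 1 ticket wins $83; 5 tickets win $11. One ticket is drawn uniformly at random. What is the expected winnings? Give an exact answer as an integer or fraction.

61/19 dollars

E[payout] = (6/19)·(-14) + (7/19)·1 + (1/19)·83 + (5/19)·11 = 61/19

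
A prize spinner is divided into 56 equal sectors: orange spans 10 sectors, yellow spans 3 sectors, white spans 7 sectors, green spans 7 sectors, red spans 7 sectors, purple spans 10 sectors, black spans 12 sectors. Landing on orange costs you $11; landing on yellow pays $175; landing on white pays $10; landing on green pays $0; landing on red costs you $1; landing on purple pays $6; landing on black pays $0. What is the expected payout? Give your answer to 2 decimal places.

E[payout] = (10/56)·(-11) + (3/56)·175 + (7/56)·10 + (7/56)·0 + (7/56)·(-1) + (10/56)·6 + (12/56)·0 = 269/28
≈ $9.61

$9.61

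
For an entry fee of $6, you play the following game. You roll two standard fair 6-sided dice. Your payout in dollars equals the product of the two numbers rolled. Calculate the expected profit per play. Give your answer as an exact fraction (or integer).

Distribution of the product of the two numbers rolled: 1 w.p. 1/36, 2 w.p. 1/18, 3 w.p. 1/18, 4 w.p. 1/12, 5 w.p. 1/18, 6 w.p. 1/9, …
E[payout] = (1/36)·1 + (1/18)·2 + (1/18)·3 + (1/12)·4 + (1/18)·5 + (1/9)·6 + (1/18)·8 + (1/36)·9 + (1/18)·10 + (1/9)·12 + (1/18)·15 + (1/36)·16 + (1/18)·18 + (1/18)·20 + (1/18)·24 + (1/36)·25 + (1/18)·30 + (1/36)·36 = 49/4
Expected profit = 49/4 − 6 = 25/4

25/4 dollars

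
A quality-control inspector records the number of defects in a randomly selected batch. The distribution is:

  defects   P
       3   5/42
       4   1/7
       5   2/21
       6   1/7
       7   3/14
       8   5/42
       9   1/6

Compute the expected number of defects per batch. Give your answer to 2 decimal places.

6.21

E[X] = (5/42)·3 + (1/7)·4 + (2/21)·5 + (1/7)·6 + (3/14)·7 + (5/42)·8 + (1/6)·9
     = 87/14 ≈ 6.21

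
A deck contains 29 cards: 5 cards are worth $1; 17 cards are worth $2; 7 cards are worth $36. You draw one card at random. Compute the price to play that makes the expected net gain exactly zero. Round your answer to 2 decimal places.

E[payout] = (5/29)·1 + (17/29)·2 + (7/29)·36 = 291/29
Fair fee = E[payout] = 291/29 ≈ $10.03

$10.03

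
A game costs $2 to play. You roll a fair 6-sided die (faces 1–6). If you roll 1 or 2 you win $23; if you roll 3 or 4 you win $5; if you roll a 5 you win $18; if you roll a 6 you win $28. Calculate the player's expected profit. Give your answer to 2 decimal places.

E[payout] = (1/3)·5 + (1/6)·18 + (1/3)·23 + (1/6)·28 = 17
Expected profit = 17 − 2 = 15 ≈ $15.00

$15.00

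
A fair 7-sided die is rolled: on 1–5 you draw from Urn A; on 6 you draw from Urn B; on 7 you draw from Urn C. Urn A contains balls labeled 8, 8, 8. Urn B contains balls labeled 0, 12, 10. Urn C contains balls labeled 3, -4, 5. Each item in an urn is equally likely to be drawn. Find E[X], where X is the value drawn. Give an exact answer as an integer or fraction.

146/21

E[X | Urn A] = (8 + 8 + 8)/3 = 8
E[X | Urn B] = (0 + 12 + 10)/3 = 22/3
E[X | Urn C] = (3 − 4 + 5)/3 = 4/3
E[X] = (5/7)·8 + (1/7)·22/3 + (1/7)·4/3 = 146/21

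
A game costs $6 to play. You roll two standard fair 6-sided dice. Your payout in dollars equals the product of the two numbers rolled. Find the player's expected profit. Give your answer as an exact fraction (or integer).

Distribution of the product of the two numbers rolled: 1 w.p. 1/36, 2 w.p. 1/18, 3 w.p. 1/18, 4 w.p. 1/12, 5 w.p. 1/18, 6 w.p. 1/9, …
E[payout] = (1/36)·1 + (1/18)·2 + (1/18)·3 + (1/12)·4 + (1/18)·5 + (1/9)·6 + (1/18)·8 + (1/36)·9 + (1/18)·10 + (1/9)·12 + (1/18)·15 + (1/36)·16 + (1/18)·18 + (1/18)·20 + (1/18)·24 + (1/36)·25 + (1/18)·30 + (1/36)·36 = 49/4
Expected profit = 49/4 − 6 = 25/4

25/4 dollars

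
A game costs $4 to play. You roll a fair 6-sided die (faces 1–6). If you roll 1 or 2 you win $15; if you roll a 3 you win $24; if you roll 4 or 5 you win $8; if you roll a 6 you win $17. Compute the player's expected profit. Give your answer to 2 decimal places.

$10.50

E[payout] = (1/3)·8 + (1/3)·15 + (1/6)·17 + (1/6)·24 = 29/2
Expected profit = 29/2 − 4 = 21/2 ≈ $10.50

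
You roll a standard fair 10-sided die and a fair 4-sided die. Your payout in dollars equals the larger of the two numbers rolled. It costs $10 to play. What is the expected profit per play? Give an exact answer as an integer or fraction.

Distribution of the larger of the two numbers rolled: 1 w.p. 1/40, 2 w.p. 3/40, 3 w.p. 1/8, 4 w.p. 7/40, 5 w.p. 1/10, 6 w.p. 1/10, …
E[payout] = (1/40)·1 + (3/40)·2 + (1/8)·3 + (7/40)·4 + (1/10)·5 + (1/10)·6 + (1/10)·7 + (1/10)·8 + (1/10)·9 + (1/10)·10 = 23/4
Expected profit = 23/4 − 10 = -17/4

-17/4 dollars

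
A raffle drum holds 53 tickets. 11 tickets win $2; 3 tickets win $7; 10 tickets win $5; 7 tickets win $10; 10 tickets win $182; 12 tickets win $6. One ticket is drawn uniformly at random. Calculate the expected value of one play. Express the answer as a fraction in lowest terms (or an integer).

E[payout] = (11/53)·2 + (3/53)·7 + (10/53)·5 + (7/53)·10 + (10/53)·182 + (12/53)·6 = 2055/53

2055/53 dollars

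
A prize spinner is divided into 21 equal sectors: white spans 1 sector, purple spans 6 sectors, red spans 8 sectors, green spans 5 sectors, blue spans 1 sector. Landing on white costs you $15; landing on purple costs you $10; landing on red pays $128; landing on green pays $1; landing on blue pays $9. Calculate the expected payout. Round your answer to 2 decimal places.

$45.86

E[payout] = (1/21)·(-15) + (6/21)·(-10) + (8/21)·128 + (5/21)·1 + (1/21)·9 = 321/7
≈ $45.86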